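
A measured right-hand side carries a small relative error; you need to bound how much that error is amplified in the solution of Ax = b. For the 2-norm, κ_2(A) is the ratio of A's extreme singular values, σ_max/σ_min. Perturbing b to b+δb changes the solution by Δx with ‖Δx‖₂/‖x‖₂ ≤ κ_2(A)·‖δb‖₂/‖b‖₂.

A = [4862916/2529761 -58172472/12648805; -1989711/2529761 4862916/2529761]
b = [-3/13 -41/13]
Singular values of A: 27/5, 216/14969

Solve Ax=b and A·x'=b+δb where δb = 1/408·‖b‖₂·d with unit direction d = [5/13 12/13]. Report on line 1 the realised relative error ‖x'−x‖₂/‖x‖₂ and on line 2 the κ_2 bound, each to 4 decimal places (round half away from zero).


0.0026
0.9172

from the listed singular values, σ₁ = 27/5, σ_n = 216/14969
κ = σ_max/σ_min = (27/5)/(216/14969) = 374.2250
perturbation bound = 374.2250·1/408 = 0.9172
solve Ax = b  →  x = [-191.8390 -80.1335]
‖b‖ = 3.1623, ‖x‖ = 207.9029
δb = ε·‖b‖·d = [0.0030 0.0072]; solving A·Δx = δb gives ‖Δx‖ = 0.5371
relative error = 0.0026
tightness: 0.0026 against a bound of 0.9172 (unrounded ratio ≈ 0.0028)


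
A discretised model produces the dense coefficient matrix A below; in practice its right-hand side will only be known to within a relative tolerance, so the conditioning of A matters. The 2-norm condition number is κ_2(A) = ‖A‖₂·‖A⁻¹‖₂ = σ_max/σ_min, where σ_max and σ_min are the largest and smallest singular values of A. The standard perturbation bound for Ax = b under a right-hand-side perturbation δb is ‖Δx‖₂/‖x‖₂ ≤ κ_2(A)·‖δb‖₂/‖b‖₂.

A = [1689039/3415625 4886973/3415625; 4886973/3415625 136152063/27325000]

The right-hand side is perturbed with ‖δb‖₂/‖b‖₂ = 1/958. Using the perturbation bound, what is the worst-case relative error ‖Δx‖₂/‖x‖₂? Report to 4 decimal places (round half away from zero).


0.0730

form AᵀA = [42776572554/18666390625 1170249215499/149331125000; 1170249215499/149331125000 32105383337169/1194649000000] with trace 55748934369/1911438400 and determinant 13286025/76457536
char-poly roots: 729/25 and 455625/76457536
so κ_2 = √((729/25) / (455625/76457536)) = 69.9520
bound on ‖Δx‖/‖x‖: κ·ε = 69.9520·1/958 = 0.0730


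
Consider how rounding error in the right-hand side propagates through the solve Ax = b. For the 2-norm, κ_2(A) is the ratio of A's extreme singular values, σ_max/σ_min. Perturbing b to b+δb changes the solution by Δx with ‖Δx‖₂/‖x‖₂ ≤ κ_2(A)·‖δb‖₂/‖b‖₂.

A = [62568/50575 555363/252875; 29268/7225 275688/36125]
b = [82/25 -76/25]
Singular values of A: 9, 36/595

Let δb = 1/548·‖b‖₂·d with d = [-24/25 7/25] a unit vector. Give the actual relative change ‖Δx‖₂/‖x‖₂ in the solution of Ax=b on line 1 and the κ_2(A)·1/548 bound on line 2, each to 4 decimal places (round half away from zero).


σ_max = 9, σ_min = 36/595
κ_2(A) = 9 / (36/595) = 148.7500
bound on ‖Δx‖/‖x‖: κ·ε = 148.7500·1/548 = 0.2714
solve Ax = b  →  x = [58.2288 -31.3072]
2-norm of b is 4.4721; of x, 66.1115
with δb = [-0.0078 0.0023], A·Δx = δb → ‖Δx‖ = 0.1349
dividing the unrounded norms, ‖Δx‖/‖x‖ = 0.0020
so the bound overstates the realised error by a factor of ≈ 133.0468 (computed from the unrounded values)

0.0020
0.2714


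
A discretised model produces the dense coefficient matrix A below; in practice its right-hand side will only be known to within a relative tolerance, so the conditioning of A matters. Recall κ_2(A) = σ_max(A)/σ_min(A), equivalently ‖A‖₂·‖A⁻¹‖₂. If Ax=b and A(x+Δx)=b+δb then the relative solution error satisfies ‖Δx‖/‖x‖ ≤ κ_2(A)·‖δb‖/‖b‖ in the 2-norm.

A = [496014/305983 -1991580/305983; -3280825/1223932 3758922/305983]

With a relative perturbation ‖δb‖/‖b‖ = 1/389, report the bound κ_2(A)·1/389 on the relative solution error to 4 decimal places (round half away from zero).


M = AᵀA = [50866058449/5183424016 -28172615085/647928002; -28172615085/647928002 62615520756/323964001]. tr(M)=626242945/3083536, det(M)=1172889/192721
λ_max, λ_min = (626242945/3083536 ± √391948760853120769/9508194263296)/2 = 3249/16, 5776/192721
κ = σ_max/σ_min = (57/4)/(76/439) = 82.3125
worst-case relative error ≤ 82.3125 × 1/389 = 0.2116

0.2116


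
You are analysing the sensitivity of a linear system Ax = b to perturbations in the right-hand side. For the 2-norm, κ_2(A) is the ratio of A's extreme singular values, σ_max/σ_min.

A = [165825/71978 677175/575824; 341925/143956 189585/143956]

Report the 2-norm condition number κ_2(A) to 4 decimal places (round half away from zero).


AᵀA = [269803125/24641296 287681625/49282592; 287681625/49282592 1229067225/394260736]; tr = 19190025/1364224, det = 1265625/21827584
λ_max, λ_min = (19190025/1364224 ± √367825410500625/1861107122176)/2 = 225/16, 5625/1364224
κ_2(A) = √(λ_max/λ_min) = √((225/16) / (5625/1364224)) = 58.4000

58.4000


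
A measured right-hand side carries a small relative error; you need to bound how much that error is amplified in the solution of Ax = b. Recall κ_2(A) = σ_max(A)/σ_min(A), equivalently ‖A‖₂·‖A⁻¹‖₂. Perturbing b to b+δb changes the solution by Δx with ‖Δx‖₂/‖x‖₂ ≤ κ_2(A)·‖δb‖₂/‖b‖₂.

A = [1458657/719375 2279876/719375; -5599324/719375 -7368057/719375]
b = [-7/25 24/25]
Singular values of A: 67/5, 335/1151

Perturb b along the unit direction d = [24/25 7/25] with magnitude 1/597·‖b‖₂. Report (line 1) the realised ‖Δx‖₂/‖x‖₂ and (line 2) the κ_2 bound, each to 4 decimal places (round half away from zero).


0.0771
0.0771

largest singular value 67/5, smallest 335/1151
κ = σ_max/σ_min = (67/5)/(335/1151) = 46.0400
perturbation bound = 46.0400·1/597 = 0.0771
solve Ax = b  →  x = [-0.0448 -0.0597]
‖b‖ = 1.0000, ‖x‖ = 0.0746
Δx = A⁻¹·δb where δb = 1/597·1.0000·d; ‖Δx‖ = 0.0058
dividing the unrounded norms, ‖Δx‖/‖x‖ = 0.0771
so the bound is sharp here: realised error equals the bound


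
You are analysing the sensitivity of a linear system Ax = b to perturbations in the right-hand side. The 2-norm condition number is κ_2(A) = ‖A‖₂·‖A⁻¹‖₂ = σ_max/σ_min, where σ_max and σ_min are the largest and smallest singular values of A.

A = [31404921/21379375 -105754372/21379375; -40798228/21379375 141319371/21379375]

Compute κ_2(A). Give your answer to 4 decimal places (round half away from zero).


273.6560

AᵀA = [106030578838249/18283107015625 -363471504677568/18283107015625; -363471504677568/18283107015625 1246206072678001/18283107015625]; tr = 2163578642426/29252971225, det = 85470025/1170118849
eigenvalues of AᵀA: λ = (tr ± √(tr²−4·det))/2 = 1849/25, 1155625/1170118849
κ = σ_max/σ_min = (43/5)/(1075/34207) = 273.6560


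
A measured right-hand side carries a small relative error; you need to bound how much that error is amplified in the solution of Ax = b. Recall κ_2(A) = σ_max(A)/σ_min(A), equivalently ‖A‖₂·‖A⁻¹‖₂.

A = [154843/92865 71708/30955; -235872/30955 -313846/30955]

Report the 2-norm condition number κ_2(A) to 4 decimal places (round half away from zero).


226.5000

AᵀA = [62426741/1026045 27743716/342015; 27743716/342015 12330916/114005]; tr = 34680997/205209, det = 114244/205209
solving λ² − 34680997/205209·λ + 114244/205209 = 0 gives λ = 169, 676/205209
σ_max=√169=13, σ_min=√(676/205209)=(26/453) → κ = 226.5000


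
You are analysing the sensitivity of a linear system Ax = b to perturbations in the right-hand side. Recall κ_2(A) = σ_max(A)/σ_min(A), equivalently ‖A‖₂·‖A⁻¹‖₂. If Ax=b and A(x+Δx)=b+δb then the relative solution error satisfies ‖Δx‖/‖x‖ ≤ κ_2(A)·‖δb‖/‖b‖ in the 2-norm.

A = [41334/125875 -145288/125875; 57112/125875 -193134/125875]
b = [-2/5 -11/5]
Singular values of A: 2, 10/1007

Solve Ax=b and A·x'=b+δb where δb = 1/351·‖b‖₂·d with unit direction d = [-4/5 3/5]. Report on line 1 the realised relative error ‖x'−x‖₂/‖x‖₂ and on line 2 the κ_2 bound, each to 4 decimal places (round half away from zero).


σ_max = 2, σ_min = 10/1007
κ_2(A) = 2 / (10/1007) = 201.4000
worst-case relative error ≤ 201.4000 × 1/351 = 0.5738
solve Ax = b  →  x = [-96.9520 -27.2360]
‖b‖₂ = 2.2361 and ‖x‖₂ = 100.7050
with δb = [-0.0051 0.0038], A·Δx = δb → ‖Δx‖ = 0.6415
relative error = 0.0064
so the bound overstates the realised error by a factor of ≈ 90.0733 (computed from the unrounded values)

0.0064
0.5738


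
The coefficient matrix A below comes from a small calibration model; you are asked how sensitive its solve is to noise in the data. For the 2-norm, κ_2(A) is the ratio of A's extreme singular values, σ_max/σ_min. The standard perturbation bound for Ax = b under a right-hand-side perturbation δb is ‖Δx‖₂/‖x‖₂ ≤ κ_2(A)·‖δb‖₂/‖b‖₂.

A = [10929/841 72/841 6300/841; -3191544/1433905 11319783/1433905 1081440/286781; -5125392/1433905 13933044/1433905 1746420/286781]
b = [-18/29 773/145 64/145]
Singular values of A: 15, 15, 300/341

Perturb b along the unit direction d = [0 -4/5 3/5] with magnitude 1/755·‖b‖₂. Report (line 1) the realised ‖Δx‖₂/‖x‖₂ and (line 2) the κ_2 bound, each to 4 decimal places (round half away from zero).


0.0018
0.0226

σ_max = 15, σ_min = 300/341
condition number: 15 ÷ (300/341) = 17.0500
κ_2(A)·‖δb‖/‖b‖ = 0.0226
solve Ax = b  →  x = [1.7793 2.7057 -3.2005]
2-norm of b is 5.3852; of x, 4.5530
with δb = [0.0000 -0.0057 0.0043], A·Δx = δb → ‖Δx‖ = 0.0081
dividing the unrounded norms, ‖Δx‖/‖x‖ = 0.0018
so the bound overstates the realised error by a factor of ≈ 12.6821 (computed from the unrounded values)


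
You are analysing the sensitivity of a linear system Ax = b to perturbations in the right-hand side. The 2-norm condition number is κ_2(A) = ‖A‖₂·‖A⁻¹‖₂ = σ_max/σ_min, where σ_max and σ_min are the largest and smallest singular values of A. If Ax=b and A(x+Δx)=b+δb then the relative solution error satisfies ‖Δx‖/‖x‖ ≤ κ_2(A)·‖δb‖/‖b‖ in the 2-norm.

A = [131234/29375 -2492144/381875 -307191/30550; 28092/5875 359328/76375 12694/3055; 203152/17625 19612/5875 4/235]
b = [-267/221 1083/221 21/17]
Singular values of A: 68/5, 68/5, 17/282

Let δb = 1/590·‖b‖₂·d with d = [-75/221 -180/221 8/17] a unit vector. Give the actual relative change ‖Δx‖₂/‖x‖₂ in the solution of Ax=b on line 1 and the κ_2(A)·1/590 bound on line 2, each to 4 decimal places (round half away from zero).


largest singular value 68/5, smallest 17/282
condition number: (68/5) ÷ (17/282) = 225.6000
perturbation bound = 225.6000·1/590 = 0.3824
solve Ax = b  →  x = [-10.9726 38.4081 -29.6824]
‖b‖₂ = 5.1962 and ‖x‖₂ = 49.7657
re-solving with b+δb shifts x by Δx of norm 0.1461
dividing the unrounded norms, ‖Δx‖/‖x‖ = 0.0029
realised/bound (from unrounded values) ≈ 0.0077

0.0029
0.3824


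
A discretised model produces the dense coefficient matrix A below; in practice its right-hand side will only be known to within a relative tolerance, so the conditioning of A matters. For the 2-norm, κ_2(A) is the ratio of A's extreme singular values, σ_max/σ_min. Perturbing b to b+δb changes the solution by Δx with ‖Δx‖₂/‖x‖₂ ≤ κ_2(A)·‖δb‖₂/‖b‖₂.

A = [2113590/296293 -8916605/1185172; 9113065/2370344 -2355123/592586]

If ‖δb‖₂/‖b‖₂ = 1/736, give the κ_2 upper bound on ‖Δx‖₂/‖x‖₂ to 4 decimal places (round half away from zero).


AᵀA = [1276653168625/19441282624 -335109265155/4860320656; -335109265155/4860320656 351876339469/4860320656]; tr = 3191627261/23116864, det = 121992025/369869824
solving λ² − 3191627261/23116864·λ + 121992025/369869824 = 0 gives λ = 2209/16, 55225/23116864
κ_2(A) = √(λ_max/λ_min) = √((2209/16) / (55225/23116864)) = 240.4000
κ_2(A)·‖δb‖/‖b‖ = 0.3266

0.3266


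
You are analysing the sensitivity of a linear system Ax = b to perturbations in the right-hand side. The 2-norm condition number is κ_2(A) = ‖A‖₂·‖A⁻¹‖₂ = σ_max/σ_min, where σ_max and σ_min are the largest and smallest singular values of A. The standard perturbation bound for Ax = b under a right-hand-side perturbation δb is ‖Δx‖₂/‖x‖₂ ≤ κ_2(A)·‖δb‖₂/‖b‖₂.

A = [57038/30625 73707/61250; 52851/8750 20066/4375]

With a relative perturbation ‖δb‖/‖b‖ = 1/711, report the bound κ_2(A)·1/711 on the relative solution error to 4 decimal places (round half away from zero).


form AᵀA = [9592417/240100 1797408/60025; 1797408/60025 1079693/48020] with trace 7495441/120050 and determinant 38950081/24010000
solving λ² − 7495441/120050·λ + 38950081/24010000 = 0 gives λ = 6241/100, 6241/240100
κ = σ_max/σ_min = (79/10)/(79/490) = 49.0000
κ_2(A)·‖δb‖/‖b‖ = 0.0689

0.0689


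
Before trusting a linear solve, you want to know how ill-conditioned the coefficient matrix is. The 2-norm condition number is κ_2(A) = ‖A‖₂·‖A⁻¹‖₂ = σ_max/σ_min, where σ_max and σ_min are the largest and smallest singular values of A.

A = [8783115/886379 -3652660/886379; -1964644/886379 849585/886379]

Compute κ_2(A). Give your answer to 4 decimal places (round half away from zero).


AᵀA = [48187349881/467381161 -20077849440/467381161; -20077849440/467381161 8366281825/467381161]; tr = 334636874/2765569, det = 366025/2765569
eigenvalues of AᵀA: λ = (tr ± √(tr²−4·det))/2 = 121, 3025/2765569
so κ_2 = √(121 / (3025/2765569)) = 332.6000

332.6000


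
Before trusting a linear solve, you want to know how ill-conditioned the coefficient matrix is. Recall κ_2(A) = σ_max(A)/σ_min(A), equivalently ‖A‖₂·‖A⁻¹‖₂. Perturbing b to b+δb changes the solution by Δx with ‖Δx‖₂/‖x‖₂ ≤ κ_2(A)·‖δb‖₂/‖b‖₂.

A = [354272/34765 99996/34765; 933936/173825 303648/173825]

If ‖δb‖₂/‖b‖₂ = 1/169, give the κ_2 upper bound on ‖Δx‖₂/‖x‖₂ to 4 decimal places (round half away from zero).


AᵀA = [13875268864/104550625 4045786752/104550625; 4045786752/104550625 1184021136/104550625]; tr = 24094864/167281, det = 921600/167281
solving λ² − 24094864/167281·λ + 921600/167281 = 0 gives λ = 144, 6400/167281
κ_2(A) = √(λ_max/λ_min) = √(144 / (6400/167281)) = 61.3500
bound on ‖Δx‖/‖x‖: κ·ε = 61.3500·1/169 = 0.3630

0.3630


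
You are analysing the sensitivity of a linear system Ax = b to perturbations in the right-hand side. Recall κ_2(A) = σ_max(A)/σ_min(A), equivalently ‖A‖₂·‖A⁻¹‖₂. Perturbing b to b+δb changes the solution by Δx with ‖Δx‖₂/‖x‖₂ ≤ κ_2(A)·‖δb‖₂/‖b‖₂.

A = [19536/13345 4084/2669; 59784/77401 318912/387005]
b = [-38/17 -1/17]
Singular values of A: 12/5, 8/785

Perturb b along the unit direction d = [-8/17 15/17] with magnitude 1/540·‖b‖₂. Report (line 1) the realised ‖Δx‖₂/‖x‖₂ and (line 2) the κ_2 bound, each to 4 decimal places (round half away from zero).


0.0041
0.4361

from the listed singular values, σ₁ = 12/5, σ_n = 8/785
κ = σ_max/σ_min = (12/5)/(8/785) = 235.5000
perturbation bound = 235.5000·1/540 = 0.4361
solve Ax = b  →  x = [-71.6307 67.0690]
‖b‖₂ = 2.2361 and ‖x‖₂ = 98.1285
re-solving with b+δb shifts x by Δx of norm 0.4063
relative error = 0.0041
tightness: 0.0041 against a bound of 0.4361 (unrounded ratio ≈ 0.0095)


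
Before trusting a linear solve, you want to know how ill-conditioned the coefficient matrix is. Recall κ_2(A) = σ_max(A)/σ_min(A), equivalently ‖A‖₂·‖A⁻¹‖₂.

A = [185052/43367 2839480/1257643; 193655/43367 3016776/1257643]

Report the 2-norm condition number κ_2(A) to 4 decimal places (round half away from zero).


318.8750

M = AᵀA = [71746501729/1880696689 38264317560/1880696689; 38264317560/1880696689 20408542336/1880696689]. tr(M)=318875585/6507601, det(M)=153664/6507601
solving λ² − 318875585/6507601·λ + 153664/6507601 = 0 gives λ = 49, 3136/6507601
κ = σ_max/σ_min = 7/(56/2551) = 318.8750


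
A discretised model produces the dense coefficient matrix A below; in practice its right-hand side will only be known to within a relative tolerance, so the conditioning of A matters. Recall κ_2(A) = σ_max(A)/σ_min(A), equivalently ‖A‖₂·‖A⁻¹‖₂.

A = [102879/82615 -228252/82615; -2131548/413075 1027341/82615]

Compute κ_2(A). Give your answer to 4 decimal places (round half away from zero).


form AᵀA = [220020093/7808125 -105579936/1561625; -105579936/1561625 10136169/62465] with trace 114387786/600625 and determinant 22667121/15015625
char-poly roots: 4761/25 and 4761/600625
so κ_2 = √((4761/25) / (4761/600625)) = 155.0000

155.0000


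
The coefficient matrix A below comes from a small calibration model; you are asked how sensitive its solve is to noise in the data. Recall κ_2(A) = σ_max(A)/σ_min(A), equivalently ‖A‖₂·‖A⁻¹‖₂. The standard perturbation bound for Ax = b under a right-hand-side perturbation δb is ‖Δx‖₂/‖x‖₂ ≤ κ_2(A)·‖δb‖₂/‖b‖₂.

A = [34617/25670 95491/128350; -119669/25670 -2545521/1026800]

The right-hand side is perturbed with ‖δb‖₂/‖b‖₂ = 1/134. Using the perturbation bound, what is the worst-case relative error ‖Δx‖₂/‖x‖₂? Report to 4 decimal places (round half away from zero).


AᵀA = [310380125/13178978 2648518785/210863648; 2648518785/210863648 11301221041/1686909184]; tr = 176573969/5837056, det = 366025/23348224
eigenvalues of AᵀA: λ = (tr ± √(tr²−4·det))/2 = 121/4, 3025/5837056
κ_2(A) = √(λ_max/λ_min) = √((121/4) / (3025/5837056)) = 241.6000
perturbation bound = 241.6000·1/134 = 1.8030

1.8030


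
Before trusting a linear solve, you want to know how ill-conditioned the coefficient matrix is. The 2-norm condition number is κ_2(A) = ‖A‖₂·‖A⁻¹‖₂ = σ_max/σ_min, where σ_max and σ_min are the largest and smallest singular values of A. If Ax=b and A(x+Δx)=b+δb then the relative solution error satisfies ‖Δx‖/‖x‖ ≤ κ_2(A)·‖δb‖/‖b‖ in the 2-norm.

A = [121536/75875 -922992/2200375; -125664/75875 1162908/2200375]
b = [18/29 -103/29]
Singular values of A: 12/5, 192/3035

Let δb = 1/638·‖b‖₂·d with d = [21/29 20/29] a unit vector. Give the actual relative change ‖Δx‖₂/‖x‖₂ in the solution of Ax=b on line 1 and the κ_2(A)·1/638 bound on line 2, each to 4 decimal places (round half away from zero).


σ_max = 12/5, σ_min = 192/3035
κ = σ_max/σ_min = (12/5)/(192/3035) = 37.9375
bound on ‖Δx‖/‖x‖: κ·ε = 37.9375·1/638 = 0.0595
solve Ax = b  →  x = [-7.6521 -30.7000]
‖b‖ = 3.6056, ‖x‖ = 31.6393
with δb = [0.0041 0.0039], A·Δx = δb → ‖Δx‖ = 0.0893
realised ‖Δx‖/‖x‖ = 0.0028
tightness: 0.0028 against a bound of 0.0595 (unrounded ratio ≈ 0.0475)

0.0028
0.0595


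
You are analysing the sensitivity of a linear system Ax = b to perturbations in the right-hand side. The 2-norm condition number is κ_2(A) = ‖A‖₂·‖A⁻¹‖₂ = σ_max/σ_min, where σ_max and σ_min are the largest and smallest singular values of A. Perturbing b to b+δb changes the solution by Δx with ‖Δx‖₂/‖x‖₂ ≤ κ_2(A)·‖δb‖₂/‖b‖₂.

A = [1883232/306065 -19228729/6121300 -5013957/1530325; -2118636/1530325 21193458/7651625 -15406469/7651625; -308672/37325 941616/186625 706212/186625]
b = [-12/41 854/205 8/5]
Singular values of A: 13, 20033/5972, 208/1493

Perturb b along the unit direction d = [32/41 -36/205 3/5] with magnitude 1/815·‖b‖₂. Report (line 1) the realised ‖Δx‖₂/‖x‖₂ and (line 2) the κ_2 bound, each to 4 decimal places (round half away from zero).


0.0328
0.1145

from the listed singular values, σ₁ = 13, σ_n = 208/1493
κ_2(A) = 13 / (208/1493) = 93.3125
bound on ‖Δx‖/‖x‖: κ·ε = 93.3125·1/815 = 0.1145
solve Ax = b  →  x = [-0.1231 0.7893 -0.8986]
‖b‖₂ = 4.4721 and ‖x‖₂ = 1.2023
re-solving with b+δb shifts x by Δx of norm 0.0394
dividing the unrounded norms, ‖Δx‖/‖x‖ = 0.0328
so the bound overstates the realised error by a factor of ≈ 3.4950 (computed from the unrounded values)


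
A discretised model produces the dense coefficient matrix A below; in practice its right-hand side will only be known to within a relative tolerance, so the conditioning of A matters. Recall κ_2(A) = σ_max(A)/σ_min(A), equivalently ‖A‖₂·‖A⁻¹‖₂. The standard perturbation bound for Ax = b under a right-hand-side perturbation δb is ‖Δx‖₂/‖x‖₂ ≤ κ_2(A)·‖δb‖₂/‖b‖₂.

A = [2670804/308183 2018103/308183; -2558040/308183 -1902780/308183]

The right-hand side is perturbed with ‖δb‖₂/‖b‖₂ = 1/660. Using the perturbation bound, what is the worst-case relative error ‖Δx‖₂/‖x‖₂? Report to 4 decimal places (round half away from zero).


0.4025

M = AᵀA = [16262500176/112933129 12196605132/112933129; 12196605132/112933129 9147813849/112933129]. tr(M)=25410314025/112933129, det(M)=81000000/112933129
λ_max, λ_min = (25410314025/112933129 ± √645647468515315700625/12753891625730641)/2 = 225, 360000/112933129
so κ_2 = √(225 / (360000/112933129)) = 265.6750
κ_2(A)·‖δb‖/‖b‖ = 0.4025


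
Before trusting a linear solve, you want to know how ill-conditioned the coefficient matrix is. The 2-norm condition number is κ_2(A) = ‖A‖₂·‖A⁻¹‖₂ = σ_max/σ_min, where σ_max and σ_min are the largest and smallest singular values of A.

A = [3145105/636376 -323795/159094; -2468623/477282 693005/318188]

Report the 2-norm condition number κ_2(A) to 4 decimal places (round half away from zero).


253.2000

AᵀA = [17061260533/333373248 -592394035/27781104; -592394035/27781104 82285625/9260368]; tr = 1540272541/25644096, det = 23088025/410305536
eigenvalues of AᵀA: λ = (tr ± √(tr²−4·det))/2 = 961/16, 24025/25644096
σ_max=√(961/16)=(31/4), σ_min=√(24025/25644096)=(155/5064) → κ = 253.2000


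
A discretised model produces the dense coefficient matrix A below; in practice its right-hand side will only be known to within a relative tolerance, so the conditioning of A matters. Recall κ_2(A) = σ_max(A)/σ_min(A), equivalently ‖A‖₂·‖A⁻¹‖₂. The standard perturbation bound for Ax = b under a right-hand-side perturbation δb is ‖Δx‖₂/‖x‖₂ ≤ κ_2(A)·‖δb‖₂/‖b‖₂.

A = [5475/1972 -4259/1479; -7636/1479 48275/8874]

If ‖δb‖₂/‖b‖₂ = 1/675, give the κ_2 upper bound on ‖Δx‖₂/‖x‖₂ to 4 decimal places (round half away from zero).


0.4533

M = AᵀA = [4161649/121104 -3277225/90828; -3277225/90828 10323469/272484]. tr(M)=93637/1296, det(M)=289/5184
λ_max, λ_min = (93637/1296 ± √8767513225/1679616)/2 = 289/4, 1/1296
σ_max=√(289/4)=(17/2), σ_min=√(1/1296)=(1/36) → κ = 306.0000
perturbation bound = 306.0000·1/675 = 0.4533


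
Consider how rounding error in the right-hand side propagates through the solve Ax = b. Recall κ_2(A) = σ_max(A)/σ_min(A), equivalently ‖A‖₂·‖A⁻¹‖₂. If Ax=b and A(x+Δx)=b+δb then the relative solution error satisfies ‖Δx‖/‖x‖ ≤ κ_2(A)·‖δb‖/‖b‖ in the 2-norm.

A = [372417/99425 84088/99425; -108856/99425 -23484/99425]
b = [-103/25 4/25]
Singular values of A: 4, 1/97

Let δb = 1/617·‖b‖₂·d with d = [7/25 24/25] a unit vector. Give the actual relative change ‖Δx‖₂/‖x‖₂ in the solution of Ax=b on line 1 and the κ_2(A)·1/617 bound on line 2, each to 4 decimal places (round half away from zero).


σ_max = 4, σ_min = 1/97
condition number: 4 ÷ (1/97) = 388.0000
perturbation bound = 388.0000·1/617 = 0.6288
solve Ax = b  →  x = [20.3171 -94.8537]
2-norm of b is 4.1231; of x, 97.0052
re-solving with b+δb shifts x by Δx of norm 0.6482
realised ‖Δx‖/‖x‖ = 0.0067
so the bound overstates the realised error by a factor of ≈ 94.1088 (computed from the unrounded values)

0.0067
0.6288


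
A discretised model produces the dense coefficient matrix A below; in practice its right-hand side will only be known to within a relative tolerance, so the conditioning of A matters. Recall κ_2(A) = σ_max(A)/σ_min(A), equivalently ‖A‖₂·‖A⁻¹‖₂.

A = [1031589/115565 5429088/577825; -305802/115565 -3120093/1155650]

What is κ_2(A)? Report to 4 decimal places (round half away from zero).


AᵀA = [46307629125/534210769 48621222405/534210769; 48621222405/534210769 204215946201/2136843076]; tr = 463075461/2540836, det = 1476225/2540836
eigenvalues of AᵀA: λ = (tr ± √(tr²−4·det))/2 = 729/4, 2025/635209
σ_max=√(729/4)=(27/2), σ_min=√(2025/635209)=(45/797) → κ = 239.1000

239.1000


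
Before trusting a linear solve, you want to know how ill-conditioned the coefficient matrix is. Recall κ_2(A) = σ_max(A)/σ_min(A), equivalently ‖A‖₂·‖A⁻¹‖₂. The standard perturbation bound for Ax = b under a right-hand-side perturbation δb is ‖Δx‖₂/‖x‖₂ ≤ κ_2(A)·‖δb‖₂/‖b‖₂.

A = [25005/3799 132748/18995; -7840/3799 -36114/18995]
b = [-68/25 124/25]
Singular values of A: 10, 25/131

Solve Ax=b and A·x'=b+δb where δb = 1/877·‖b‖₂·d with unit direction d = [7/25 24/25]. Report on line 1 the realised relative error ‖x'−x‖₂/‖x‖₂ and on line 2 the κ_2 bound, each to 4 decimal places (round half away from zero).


from the listed singular values, σ₁ = 10, σ_n = 25/131
κ_2(A) = 10 / (25/131) = 52.4000
bound on ‖Δx‖/‖x‖: κ·ε = 52.4000·1/877 = 0.0597
solve Ax = b  →  x = [-15.4538 14.1655]
2-norm of b is 5.6569; of x, 20.9638
Δx = A⁻¹·δb where δb = 1/877·5.6569·d; ‖Δx‖ = 0.0338
realised ‖Δx‖/‖x‖ = 0.0016
so the bound overstates the realised error by a factor of ≈ 37.0591 (computed from the unrounded values)

0.0016
0.0597


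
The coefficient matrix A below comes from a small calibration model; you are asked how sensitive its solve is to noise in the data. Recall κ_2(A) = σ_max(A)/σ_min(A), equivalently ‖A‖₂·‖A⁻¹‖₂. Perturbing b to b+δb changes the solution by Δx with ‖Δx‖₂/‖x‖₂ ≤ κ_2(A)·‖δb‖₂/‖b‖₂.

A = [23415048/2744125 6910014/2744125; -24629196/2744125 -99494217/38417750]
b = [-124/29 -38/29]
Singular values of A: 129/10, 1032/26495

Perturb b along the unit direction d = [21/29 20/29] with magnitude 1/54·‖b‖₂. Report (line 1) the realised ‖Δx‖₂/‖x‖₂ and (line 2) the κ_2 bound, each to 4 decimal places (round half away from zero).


0.0207
6.1331

σ_max = 129/10, σ_min = 1032/26495
κ = σ_max/σ_min = (129/10)/(1032/26495) = 331.1875
κ_2(A)·‖δb‖/‖b‖ = 6.1331
solve Ax = b  →  x = [28.6054 -98.6295]
‖b‖₂ = 4.4721 and ‖x‖₂ = 102.6939
with δb = [0.0600 0.0571], A·Δx = δb → ‖Δx‖ = 2.1262
realised ‖Δx‖/‖x‖ = 0.0207
tightness: 0.0207 against a bound of 6.1331 (unrounded ratio ≈ 0.0034)


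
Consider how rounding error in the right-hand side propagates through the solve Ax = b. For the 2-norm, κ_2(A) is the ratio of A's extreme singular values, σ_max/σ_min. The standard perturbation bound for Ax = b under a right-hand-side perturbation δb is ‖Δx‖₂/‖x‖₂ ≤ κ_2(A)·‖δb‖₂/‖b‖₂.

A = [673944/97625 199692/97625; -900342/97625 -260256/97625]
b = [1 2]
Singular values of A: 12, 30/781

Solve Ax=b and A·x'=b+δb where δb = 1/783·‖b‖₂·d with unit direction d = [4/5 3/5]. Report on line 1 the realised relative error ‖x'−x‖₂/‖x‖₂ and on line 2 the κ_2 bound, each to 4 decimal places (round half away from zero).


σ_max = 12, σ_min = 30/781
κ = σ_max/σ_min = 12/(30/781) = 312.4000
bound on ‖Δx‖/‖x‖: κ·ε = 312.4000·1/783 = 0.3990
solve Ax = b  →  x = [-14.6587 49.9607]
‖b‖ = 2.2361, ‖x‖ = 52.0667
Δx = A⁻¹·δb where δb = 1/783·2.2361·d; ‖Δx‖ = 0.0743
dividing the unrounded norms, ‖Δx‖/‖x‖ = 0.0014
tightness: 0.0014 against a bound of 0.3990 (unrounded ratio ≈ 0.0036)

0.0014
0.3990


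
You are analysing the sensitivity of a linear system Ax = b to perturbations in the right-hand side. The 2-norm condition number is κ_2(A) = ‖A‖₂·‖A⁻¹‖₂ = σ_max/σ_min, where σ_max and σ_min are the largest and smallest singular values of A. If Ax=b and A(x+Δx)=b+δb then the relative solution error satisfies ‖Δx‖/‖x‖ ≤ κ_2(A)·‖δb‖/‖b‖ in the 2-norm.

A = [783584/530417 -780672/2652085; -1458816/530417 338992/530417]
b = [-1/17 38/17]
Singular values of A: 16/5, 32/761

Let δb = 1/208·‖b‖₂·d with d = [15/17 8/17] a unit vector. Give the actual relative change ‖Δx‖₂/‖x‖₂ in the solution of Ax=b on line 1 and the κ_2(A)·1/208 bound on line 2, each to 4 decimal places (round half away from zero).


from the listed singular values, σ₁ = 16/5, σ_n = 32/761
κ = σ_max/σ_min = (16/5)/(32/761) = 76.1000
bound on ‖Δx‖/‖x‖: κ·ε = 76.1000·1/208 = 0.3659
solve Ax = b  →  x = [4.6105 23.3384]
‖b‖₂ = 2.2361 and ‖x‖₂ = 23.7895
Δx = A⁻¹·δb where δb = 1/208·2.2361·d; ‖Δx‖ = 0.2557
relative error = 0.0107
realised/bound (from unrounded values) ≈ 0.0294

0.0107
0.3659


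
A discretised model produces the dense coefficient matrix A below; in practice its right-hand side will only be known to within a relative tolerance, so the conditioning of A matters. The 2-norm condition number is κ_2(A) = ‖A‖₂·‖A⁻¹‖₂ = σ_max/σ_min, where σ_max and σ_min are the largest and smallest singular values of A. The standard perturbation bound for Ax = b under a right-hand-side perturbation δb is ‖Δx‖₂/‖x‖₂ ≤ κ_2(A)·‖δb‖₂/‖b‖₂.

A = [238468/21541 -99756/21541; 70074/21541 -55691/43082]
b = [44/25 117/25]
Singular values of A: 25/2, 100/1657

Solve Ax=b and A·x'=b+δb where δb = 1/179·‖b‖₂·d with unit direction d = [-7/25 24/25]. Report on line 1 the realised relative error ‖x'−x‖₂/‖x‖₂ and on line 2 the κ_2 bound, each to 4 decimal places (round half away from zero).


σ_max = 25/2, σ_min = 100/1657
condition number: (25/2) ÷ (100/1657) = 207.1250
worst-case relative error ≤ 207.1250 × 1/179 = 1.1571
solve Ax = b  →  x = [25.7138 61.0892]
2-norm of b is 5.0000; of x, 66.2804
Δx = A⁻¹·δb where δb = 1/179·5.0000·d; ‖Δx‖ = 0.4628
realised ‖Δx‖/‖x‖ = 0.0070
realised/bound (from unrounded values) ≈ 0.0060

0.0070
1.1571


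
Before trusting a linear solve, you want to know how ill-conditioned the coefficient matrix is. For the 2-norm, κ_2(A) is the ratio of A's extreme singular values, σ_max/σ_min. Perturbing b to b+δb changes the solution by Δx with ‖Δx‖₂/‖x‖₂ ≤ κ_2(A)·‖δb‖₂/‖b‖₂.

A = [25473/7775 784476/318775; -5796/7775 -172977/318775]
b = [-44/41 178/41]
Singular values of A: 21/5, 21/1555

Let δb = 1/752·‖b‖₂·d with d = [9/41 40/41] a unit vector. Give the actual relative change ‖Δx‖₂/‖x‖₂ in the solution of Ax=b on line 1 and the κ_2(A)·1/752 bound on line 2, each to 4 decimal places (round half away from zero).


from the listed singular values, σ₁ = 21/5, σ_n = 21/1555
κ_2(A) = (21/5) / (21/1555) = 311.0000
κ_2(A)·‖δb‖/‖b‖ = 0.4136
solve Ax = b  →  x = [-178.0952 236.6667]
‖b‖ = 4.4721, ‖x‖ = 296.1909
re-solving with b+δb shifts x by Δx of norm 0.4404
dividing the unrounded norms, ‖Δx‖/‖x‖ = 0.0015
tightness: 0.0015 against a bound of 0.4136 (unrounded ratio ≈ 0.0036)

0.0015
0.4136


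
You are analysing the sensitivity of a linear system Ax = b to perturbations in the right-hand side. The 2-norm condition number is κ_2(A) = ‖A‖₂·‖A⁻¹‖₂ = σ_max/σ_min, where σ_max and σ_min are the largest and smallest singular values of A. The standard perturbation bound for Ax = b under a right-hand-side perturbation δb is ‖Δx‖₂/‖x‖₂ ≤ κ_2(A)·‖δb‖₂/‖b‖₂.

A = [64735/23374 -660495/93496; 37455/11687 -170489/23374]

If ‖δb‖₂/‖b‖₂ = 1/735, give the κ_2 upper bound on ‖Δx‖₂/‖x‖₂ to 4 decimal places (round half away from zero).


0.0675

AᵀA = [11655325/649636 -111584385/2598544; -111584385/2598544 1071721321/10394176]; tr = 7445009/61504, det = 366025/61504
char-poly roots: 121 and 3025/61504
κ = σ_max/σ_min = 11/(55/248) = 49.6000
perturbation bound = 49.6000·1/735 = 0.0675


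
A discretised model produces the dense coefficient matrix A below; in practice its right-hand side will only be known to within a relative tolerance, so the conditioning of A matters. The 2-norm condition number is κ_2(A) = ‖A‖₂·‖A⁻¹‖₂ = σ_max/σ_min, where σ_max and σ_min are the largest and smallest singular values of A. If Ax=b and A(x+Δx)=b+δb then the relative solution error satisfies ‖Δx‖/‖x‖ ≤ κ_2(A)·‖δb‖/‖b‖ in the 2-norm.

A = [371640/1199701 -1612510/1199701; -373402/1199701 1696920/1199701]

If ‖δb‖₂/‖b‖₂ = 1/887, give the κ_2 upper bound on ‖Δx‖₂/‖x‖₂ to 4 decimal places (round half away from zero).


0.2275

M = AᵀA = [330018244/1711394161 -1466000640/1711394161; -1466000640/1711394161 6515726500/1711394161]. tr(M)=4072424/1018081, det(M)=400/1018081
eigenvalues of AᵀA: λ = (tr ± √(tr²−4·det))/2 = 4, 100/1018081
σ_max=√4=2, σ_min=√(100/1018081)=(10/1009) → κ = 201.8000
worst-case relative error ≤ 201.8000 × 1/887 = 0.2275


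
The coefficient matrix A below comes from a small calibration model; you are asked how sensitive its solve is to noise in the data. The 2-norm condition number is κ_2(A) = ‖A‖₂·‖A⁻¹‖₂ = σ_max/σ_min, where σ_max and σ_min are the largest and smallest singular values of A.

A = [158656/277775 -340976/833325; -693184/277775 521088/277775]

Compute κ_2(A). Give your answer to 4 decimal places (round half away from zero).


AᵀA = [300818432/45900625 -676815872/137701875; -676815872/137701875 1522938112/413105625]; tr = 33842432/3304845, det = 1048576/413105625
solving λ² − 33842432/3304845·λ + 1048576/413105625 = 0 gives λ = 256/25, 4096/16524225
κ = σ_max/σ_min = (16/5)/(64/4065) = 203.2500

203.2500


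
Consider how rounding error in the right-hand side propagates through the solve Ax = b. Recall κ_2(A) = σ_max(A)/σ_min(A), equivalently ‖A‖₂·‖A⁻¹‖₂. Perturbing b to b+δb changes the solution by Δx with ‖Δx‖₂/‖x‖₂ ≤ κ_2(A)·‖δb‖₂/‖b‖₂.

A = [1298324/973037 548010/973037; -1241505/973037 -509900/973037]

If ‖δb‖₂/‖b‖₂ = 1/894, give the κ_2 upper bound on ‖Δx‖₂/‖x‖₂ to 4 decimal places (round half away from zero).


0.2310

AᵀA = [295159597/86600293 122979780/86600293; 122979780/86600293 51249700/86600293]; tr = 26646869/6661561, det = 2500/6661561
solving λ² − 26646869/6661561·λ + 2500/6661561 = 0 gives λ = 4, 625/6661561
σ_max=√4=2, σ_min=√(625/6661561)=(25/2581) → κ = 206.4800
bound on ‖Δx‖/‖x‖: κ·ε = 206.4800·1/894 = 0.2310


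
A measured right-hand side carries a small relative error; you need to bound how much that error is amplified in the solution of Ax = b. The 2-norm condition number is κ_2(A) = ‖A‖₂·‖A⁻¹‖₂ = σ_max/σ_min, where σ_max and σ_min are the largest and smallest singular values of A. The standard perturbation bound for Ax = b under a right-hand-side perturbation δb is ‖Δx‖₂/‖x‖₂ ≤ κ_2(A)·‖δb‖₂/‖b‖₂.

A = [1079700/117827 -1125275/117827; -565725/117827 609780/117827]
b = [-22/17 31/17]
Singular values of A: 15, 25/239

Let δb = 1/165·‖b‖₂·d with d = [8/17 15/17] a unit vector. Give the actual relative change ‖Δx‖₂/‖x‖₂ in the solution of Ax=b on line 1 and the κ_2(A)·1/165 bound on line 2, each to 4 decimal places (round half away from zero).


largest singular value 15, smallest 25/239
κ_2(A) = 15 / (25/239) = 143.4000
κ_2(A)·‖δb‖/‖b‖ = 0.8691
solve Ax = b  →  x = [6.8308 6.6897]
2-norm of b is 2.2361; of x, 9.5609
with δb = [0.0064 0.0120], A·Δx = δb → ‖Δx‖ = 0.1296
dividing the unrounded norms, ‖Δx‖/‖x‖ = 0.0136
realised/bound (from unrounded values) ≈ 0.0156

0.0136
0.8691


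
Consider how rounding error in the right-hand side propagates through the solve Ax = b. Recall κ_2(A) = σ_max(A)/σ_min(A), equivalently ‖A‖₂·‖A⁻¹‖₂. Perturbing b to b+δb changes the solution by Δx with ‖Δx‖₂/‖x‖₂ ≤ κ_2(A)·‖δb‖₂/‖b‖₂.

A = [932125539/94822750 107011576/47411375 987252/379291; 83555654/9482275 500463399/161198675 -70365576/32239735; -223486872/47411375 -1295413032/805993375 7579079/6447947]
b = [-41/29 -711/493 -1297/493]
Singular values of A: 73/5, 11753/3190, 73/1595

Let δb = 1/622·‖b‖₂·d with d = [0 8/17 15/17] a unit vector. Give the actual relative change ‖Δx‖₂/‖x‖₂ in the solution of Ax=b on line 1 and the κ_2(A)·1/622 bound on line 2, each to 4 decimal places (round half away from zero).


largest singular value 73/5, smallest 73/1595
κ_2(A) = (73/5) / (73/1595) = 319.0000
perturbation bound = 319.0000·1/622 = 0.5129
solve Ax = b  →  x = [17.8233 -61.3532 -14.6534]
2-norm of b is 3.3166; of x, 65.5485
Δx = A⁻¹·δb where δb = 1/622·3.3166·d; ‖Δx‖ = 0.1165
realised ‖Δx‖/‖x‖ = 0.0018
tightness: 0.0018 against a bound of 0.5129 (unrounded ratio ≈ 0.0035)

0.0018
0.5129


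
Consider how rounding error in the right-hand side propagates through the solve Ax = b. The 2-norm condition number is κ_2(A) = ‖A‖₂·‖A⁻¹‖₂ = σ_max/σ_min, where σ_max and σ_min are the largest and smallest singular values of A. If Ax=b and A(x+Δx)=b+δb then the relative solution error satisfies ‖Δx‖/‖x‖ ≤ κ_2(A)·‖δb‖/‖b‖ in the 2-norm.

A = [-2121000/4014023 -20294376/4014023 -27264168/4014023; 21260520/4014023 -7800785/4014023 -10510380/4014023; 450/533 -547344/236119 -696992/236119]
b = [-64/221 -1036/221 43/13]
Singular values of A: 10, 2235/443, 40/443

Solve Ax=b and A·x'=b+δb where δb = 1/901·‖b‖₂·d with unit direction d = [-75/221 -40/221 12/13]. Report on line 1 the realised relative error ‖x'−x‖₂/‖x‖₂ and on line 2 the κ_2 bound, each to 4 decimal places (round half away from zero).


from the listed singular values, σ₁ = 10, σ_n = 40/443
κ_2(A) = 10 / (40/443) = 110.7500
perturbation bound = 110.7500·1/901 = 0.1229
solve Ax = b  →  x = [-0.7955 -35.4859 26.5188]
2-norm of b is 5.7446; of x, 44.3072
Δx = A⁻¹·δb where δb = 1/901·5.7446·d; ‖Δx‖ = 0.0706
realised ‖Δx‖/‖x‖ = 0.0016
tightness: 0.0016 against a bound of 0.1229 (unrounded ratio ≈ 0.0130)

0.0016
0.1229


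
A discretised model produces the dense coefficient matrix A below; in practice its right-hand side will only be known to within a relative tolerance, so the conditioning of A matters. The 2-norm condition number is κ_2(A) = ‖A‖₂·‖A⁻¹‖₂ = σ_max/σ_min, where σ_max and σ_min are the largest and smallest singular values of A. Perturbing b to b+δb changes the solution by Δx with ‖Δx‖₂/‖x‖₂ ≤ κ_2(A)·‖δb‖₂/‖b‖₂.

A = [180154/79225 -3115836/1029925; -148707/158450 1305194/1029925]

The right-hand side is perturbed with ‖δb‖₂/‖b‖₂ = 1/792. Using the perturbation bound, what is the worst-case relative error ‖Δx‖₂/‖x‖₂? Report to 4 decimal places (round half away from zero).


M = AᵀA = [151935626713/25106402500 -50644312371/6276600625; -50644312371/6276600625 67526422228/6276600625]. tr(M)=675266105/40170244, det(M)=11303044/6276600625
char-poly roots: 1681/100 and 26896/251064025
so κ_2 = √((1681/100) / (26896/251064025)) = 396.1250
worst-case relative error ≤ 396.1250 × 1/792 = 0.5002

0.5002


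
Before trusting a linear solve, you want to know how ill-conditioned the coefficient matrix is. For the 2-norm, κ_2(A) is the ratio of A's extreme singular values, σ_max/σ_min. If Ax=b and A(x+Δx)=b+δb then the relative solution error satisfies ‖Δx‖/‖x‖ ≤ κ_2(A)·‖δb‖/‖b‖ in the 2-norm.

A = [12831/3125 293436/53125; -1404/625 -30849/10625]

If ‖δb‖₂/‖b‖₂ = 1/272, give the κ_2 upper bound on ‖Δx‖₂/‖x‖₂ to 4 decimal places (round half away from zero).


0.4596

AᵀA = [213914961/9765625 285169248/9765625; 285169248/9765625 380263689/9765625]; tr = 23767146/390625, det = 2313441/9765625
eigenvalues of AᵀA: λ = (tr ± √(tr²−4·det))/2 = 1521/25, 1521/390625
σ_max=√(1521/25)=(39/5), σ_min=√(1521/390625)=(39/625) → κ = 125.0000
worst-case relative error ≤ 125.0000 × 1/272 = 0.4596
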